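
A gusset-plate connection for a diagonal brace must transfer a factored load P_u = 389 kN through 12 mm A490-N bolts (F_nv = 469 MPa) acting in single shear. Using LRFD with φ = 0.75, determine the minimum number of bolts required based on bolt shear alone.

10 bolts

A_b = π·12²/4 = 113.1 mm².
Per-bolt design strength φR_n = 0.75 × 469 × 113.1 × 1 / 1000 = 39.78 kN.
n ≥ 389 / 39.78 = 9.778 → use 10 bolts.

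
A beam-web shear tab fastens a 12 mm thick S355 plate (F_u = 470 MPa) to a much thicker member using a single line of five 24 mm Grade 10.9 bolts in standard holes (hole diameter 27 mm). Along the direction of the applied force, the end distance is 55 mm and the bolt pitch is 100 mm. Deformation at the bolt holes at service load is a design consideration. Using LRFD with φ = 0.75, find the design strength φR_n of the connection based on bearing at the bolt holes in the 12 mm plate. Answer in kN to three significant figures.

1190 kN

Per bolt r_n = 1.2 l_c t F_u ≤ 2.4 d t F_u; upper limit = 2.4 × 24 × 12 × 470 / 1000 = 324.9 kN.
Edge bolt: l_c = 55 − 27/2 = 41.5 mm → 1.2 × 41.5 × 12 × 470 / 1000 = 280.9 → r_n = 280.9 kN.
Interior bolts: l_c = 100 − 27 = 73 mm → 1.2 × 73 × 12 × 470 / 1000 = 494.1 → r_n = 324.9 kN.
R_n = 1 × 280.9 + 4 × 324.9 = 1580 kN.
Design strength φR_n = 0.75 × 1580 = 1190 kN.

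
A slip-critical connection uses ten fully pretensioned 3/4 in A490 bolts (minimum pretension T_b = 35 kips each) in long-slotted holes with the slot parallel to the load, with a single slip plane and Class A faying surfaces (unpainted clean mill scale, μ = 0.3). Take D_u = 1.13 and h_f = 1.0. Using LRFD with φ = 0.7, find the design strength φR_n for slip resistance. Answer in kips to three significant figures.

R_n = μ · D_u · h_f · T_b · n_s · n_b = 0.3 × 1.13 × 1.0 × 35 × 1 × 10 = 118.6 kips.
Design strength φR_n = 0.7 × 118.6 = 83.1 kips.

83.1 kips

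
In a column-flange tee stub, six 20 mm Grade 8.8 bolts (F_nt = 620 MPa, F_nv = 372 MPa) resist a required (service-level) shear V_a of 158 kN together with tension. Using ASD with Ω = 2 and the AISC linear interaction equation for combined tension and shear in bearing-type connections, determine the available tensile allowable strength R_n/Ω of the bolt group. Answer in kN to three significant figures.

A_b = π·20²/4 = 314.2 mm²; f_rv = 158 × 1000 / (6 × 314.2) = 83.82 MPa.
F'_nt = 1.3 F_nt − (Ω F_nt / F_nv) f_rv = 1.3·620 − (2·620/372)·83.82 = 526.6 MPa, capped at F_nt → F'_nt = 526.6 MPa.
R_n = F'_nt · A_b · n = 526.6 × 314.2 × 6 / 1000 = 992.6 kN.
Allowable strength R_n/Ω = 992.6 / 2 = 496 kN.

496 kN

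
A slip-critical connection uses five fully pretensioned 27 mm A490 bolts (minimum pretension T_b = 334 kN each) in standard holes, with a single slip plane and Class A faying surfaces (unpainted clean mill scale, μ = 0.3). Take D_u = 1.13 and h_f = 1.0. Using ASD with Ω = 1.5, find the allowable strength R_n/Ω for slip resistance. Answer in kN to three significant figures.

R_n = μ · D_u · h_f · T_b · n_s · n_b = 0.3 × 1.13 × 1.0 × 334 × 1 × 5 = 566.1 kN.
Allowable strength R_n/Ω = 566.1 / 1.5 = 377 kN.

377 kN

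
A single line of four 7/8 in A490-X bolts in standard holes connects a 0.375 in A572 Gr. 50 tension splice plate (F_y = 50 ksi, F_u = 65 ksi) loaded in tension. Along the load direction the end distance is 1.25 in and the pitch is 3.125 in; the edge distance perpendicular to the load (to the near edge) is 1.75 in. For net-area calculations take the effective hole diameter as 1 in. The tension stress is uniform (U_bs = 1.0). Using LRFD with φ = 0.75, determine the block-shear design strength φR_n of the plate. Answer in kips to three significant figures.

Shear plane L_v = 1.25 + 3·3.125 = 10.62 in; A_gv = 10.62 × 0.375 = 3.984 in².
A_nv = (10.62 − 3.5·1) × 0.375 = 2.672 in².
A_nt = (1.75 − 0.5·1) × 0.375 = 0.4688 in².
0.6 F_u A_nv = 104.2 kips; 0.6 F_y A_gv = 119.5 kips → shear rupture governs the shear term.
R_n = 104.2 + 1.0 × 65 × 0.4688 = 134.7 kips.
Design strength φR_n = 0.75 × 134.7 = 101 kips.

101 kips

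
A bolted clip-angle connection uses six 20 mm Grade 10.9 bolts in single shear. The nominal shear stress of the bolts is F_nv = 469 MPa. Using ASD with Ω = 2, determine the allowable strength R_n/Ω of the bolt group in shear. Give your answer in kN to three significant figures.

442 kN

A_b = π × 20² / 4 = 314.2 mm².
R_n = F_nv · A_b · n · n_s = 469 × 314.2 × 6 × 1 / 1000 = 884 kN.
Allowable strength R_n/Ω = 884 / 2 = 442 kN.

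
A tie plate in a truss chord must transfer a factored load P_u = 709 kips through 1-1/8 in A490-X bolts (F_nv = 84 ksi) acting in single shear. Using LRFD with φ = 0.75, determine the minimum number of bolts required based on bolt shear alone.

A_b = π·1.125²/4 = 0.994 in².
Per-bolt design strength φR_n = 0.75 × 84 × 0.994 × 1 = 62.62 kips.
n ≥ 709 / 62.62 = 11.32 → use 12 bolts.

12 bolts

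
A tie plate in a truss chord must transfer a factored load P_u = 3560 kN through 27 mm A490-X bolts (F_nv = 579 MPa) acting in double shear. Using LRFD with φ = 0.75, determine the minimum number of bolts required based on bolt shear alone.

8 bolts

A_b = π·27²/4 = 572.6 mm².
Per-bolt design strength φR_n = 0.75 × 579 × 572.6 × 2 / 1000 = 497.3 kN.
n ≥ 3560 / 497.3 = 7.159 → use 8 bolts.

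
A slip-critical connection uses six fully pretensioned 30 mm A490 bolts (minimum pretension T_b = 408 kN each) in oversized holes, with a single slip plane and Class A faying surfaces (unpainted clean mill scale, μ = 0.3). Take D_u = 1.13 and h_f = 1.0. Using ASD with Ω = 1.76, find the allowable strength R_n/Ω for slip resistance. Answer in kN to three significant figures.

R_n = μ · D_u · h_f · T_b · n_s · n_b = 0.3 × 1.13 × 1.0 × 408 × 1 × 6 = 829.9 kN.
Allowable strength R_n/Ω = 829.9 / 1.76 = 472 kN.

472 kN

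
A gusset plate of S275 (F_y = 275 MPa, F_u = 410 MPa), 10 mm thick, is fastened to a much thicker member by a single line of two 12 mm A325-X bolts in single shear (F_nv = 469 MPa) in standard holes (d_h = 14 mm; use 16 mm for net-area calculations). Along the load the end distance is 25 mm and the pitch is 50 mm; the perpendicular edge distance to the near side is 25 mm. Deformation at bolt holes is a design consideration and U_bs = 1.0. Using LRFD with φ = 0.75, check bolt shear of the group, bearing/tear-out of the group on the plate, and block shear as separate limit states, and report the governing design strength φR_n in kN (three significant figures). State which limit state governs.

Bolt shear: A_b = π·12²/4 = 113.1 mm²; R_n = 469 × 113.1 × 2 × 1 / 1000 = 106.1 kN → 0.75 × 106.1 = 79.6 kN.
Bearing: edge l_c = 18, r_n = 88.56 kN; interior l_c = 36, r_n = 118.1 kN; R_n = 88.56 + 1·118.1 = 206.6 kN → 155 kN.
Block shear: A_gv = 750, A_nv = 510, A_nt = 170 mm²; R_n = min(0.6F_uA_nv, 0.6F_yA_gv) + U_bs·F_u·A_nt = 193.5 kN → 145 kN.
Bolt shear governs: 79.6 kN.

79.6 kN (bolt shear governs)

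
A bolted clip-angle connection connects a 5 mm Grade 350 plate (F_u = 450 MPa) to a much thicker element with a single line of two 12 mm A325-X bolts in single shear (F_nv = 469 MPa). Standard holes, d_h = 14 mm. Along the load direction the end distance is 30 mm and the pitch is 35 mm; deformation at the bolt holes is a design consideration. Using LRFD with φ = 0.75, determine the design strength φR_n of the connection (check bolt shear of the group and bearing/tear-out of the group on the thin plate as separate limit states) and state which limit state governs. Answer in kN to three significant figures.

Bolt shear: A_b = π·12²/4 = 113.1 mm²; R_n = 469 × 113.1 × 2 × 1 / 1000 = 106.1 kN → 0.75 × 106.1 = 79.6 kN.
Bearing (1.2 l_c t F_u ≤ 2.4 d t F_u): upper limit = 2.4·12·5·450 / 1000 = 64.8 kN.
  Edge l_c = 30 − 14/2 = 23 → r_n = 62.1 kN; interior l_c = 35 − 14 = 21 → r_n = 56.7 kN.
  R_n,bearing = 1·62.1 + 1·56.7 = 118.8 kN → 0.75 × 118.8 = 89.1 kN.
Bolt shear governs: 79.6 kN.

79.6 kN (bolt shear governs)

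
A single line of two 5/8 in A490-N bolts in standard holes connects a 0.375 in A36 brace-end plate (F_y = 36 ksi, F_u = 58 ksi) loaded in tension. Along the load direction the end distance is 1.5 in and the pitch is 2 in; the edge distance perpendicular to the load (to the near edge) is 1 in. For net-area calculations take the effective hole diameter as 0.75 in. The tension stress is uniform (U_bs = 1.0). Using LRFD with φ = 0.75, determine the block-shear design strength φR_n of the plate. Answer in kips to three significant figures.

31.5 kips

Shear plane L_v = 1.5 + 1·2 = 3.5 in; A_gv = 3.5 × 0.375 = 1.312 in².
A_nv = (3.5 − 1.5·0.75) × 0.375 = 0.8906 in².
A_nt = (1 − 0.5·0.75) × 0.375 = 0.2344 in².
0.6 F_u A_nv = 30.99 kips; 0.6 F_y A_gv = 28.35 kips → shear yielding governs the shear term.
R_n = 28.35 + 1.0 × 58 × 0.2344 = 41.94 kips.
Design strength φR_n = 0.75 × 41.94 = 31.5 kips.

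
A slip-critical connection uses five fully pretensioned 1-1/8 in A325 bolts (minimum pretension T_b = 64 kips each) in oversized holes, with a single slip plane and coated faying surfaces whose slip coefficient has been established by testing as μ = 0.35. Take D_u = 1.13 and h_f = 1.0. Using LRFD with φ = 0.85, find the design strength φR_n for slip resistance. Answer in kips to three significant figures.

108 kips

R_n = μ · D_u · h_f · T_b · n_s · n_b = 0.35 × 1.13 × 1.0 × 64 × 1 × 5 = 126.6 kips.
Design strength φR_n = 0.85 × 126.6 = 108 kips.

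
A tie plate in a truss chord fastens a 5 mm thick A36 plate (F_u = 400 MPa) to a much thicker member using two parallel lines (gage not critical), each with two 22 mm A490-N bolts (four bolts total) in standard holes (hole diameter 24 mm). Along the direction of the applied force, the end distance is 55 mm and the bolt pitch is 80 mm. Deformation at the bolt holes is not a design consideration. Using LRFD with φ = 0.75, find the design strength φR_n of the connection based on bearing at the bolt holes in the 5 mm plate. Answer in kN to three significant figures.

392 kN

Per bolt r_n = 1.5 l_c t F_u ≤ 3.0 d t F_u; upper limit = 3.0 × 22 × 5 × 400 / 1000 = 132 kN.
Edge bolt: l_c = 55 − 24/2 = 43 mm → 1.5 × 43 × 5 × 400 / 1000 = 129 → r_n = 129 kN.
Interior bolts: l_c = 80 − 24 = 56 mm → 1.5 × 56 × 5 × 400 / 1000 = 168 → r_n = 132 kN.
R_n = 2 × 129 + 2 × 132 = 522 kN.
Design strength φR_n = 0.75 × 522 = 392 kN.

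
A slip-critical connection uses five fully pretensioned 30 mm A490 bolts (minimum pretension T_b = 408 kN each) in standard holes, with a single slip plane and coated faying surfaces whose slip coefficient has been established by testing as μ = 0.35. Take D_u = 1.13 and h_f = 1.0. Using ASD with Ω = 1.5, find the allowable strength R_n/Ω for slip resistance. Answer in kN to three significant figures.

538 kN

R_n = μ · D_u · h_f · T_b · n_s · n_b = 0.35 × 1.13 × 1.0 × 408 × 1 × 5 = 806.8 kN.
Allowable strength R_n/Ω = 806.8 / 1.5 = 538 kN.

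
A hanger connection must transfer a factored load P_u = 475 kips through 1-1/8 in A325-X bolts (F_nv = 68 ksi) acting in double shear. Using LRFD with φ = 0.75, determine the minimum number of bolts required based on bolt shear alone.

5 bolts

A_b = π·1.125²/4 = 0.994 in².
Per-bolt design strength φR_n = 0.75 × 68 × 0.994 × 2 = 101.4 kips.
n ≥ 475 / 101.4 = 4.685 → use 5 bolts.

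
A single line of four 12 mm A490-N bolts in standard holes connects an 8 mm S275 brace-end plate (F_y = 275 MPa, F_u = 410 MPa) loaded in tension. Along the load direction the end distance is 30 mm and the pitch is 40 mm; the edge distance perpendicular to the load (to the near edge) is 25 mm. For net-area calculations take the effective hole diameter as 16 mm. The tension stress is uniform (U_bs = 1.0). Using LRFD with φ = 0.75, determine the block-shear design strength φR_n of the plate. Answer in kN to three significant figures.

181 kN

Shear plane L_v = 30 + 3·40 = 150 mm; A_gv = 150 × 8 = 1200 mm².
A_nv = (150 − 3.5·16) × 8 = 752 mm².
A_nt = (25 − 0.5·16) × 8 = 136 mm².
0.6 F_u A_nv = 185 kN; 0.6 F_y A_gv = 198 kN → shear rupture governs the shear term.
R_n = 185 + 1.0 × 410 × 136 / 1000 = 240.8 kN.
Design strength φR_n = 0.75 × 240.8 = 181 kN.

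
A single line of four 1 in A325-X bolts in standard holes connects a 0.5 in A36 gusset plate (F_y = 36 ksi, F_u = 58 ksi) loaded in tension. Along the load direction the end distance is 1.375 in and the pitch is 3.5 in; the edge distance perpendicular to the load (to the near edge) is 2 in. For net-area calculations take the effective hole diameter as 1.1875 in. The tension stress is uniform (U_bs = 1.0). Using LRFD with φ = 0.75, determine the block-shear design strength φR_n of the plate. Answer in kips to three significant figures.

127 kips

Shear plane L_v = 1.375 + 3·3.5 = 11.88 in; A_gv = 11.88 × 0.5 = 5.938 in².
A_nv = (11.88 − 3.5·1.1875) × 0.5 = 3.859 in².
A_nt = (2 − 0.5·1.1875) × 0.5 = 0.7031 in².
0.6 F_u A_nv = 134.3 kips; 0.6 F_y A_gv = 128.2 kips → shear yielding governs the shear term.
R_n = 128.2 + 1.0 × 58 × 0.7031 = 169 kips.
Design strength φR_n = 0.75 × 169 = 127 kips.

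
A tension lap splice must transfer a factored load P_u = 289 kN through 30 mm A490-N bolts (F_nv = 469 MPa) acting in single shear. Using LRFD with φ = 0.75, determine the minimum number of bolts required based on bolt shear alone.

2 bolts

A_b = π·30²/4 = 706.9 mm².
Per-bolt design strength φR_n = 0.75 × 469 × 706.9 × 1 / 1000 = 248.6 kN.
n ≥ 289 / 248.6 = 1.162 → use 2 bolts.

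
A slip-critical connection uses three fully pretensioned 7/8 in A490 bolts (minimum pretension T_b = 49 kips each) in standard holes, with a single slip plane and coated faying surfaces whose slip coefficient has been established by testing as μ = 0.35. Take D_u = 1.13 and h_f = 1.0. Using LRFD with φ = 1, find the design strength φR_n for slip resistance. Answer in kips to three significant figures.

R_n = μ · D_u · h_f · T_b · n_s · n_b = 0.35 × 1.13 × 1.0 × 49 × 1 × 3 = 58.14 kips.
Design strength φR_n = 1 × 58.14 = 58.1 kips.

58.1 kips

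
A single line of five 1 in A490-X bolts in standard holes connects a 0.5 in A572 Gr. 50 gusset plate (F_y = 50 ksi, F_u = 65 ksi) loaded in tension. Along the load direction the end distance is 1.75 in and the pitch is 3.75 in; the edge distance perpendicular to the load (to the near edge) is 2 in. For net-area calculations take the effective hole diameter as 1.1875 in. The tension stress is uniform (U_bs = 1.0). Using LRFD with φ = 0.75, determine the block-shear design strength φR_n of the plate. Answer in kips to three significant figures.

201 kips

Shear plane L_v = 1.75 + 4·3.75 = 16.75 in; A_gv = 16.75 × 0.5 = 8.375 in².
A_nv = (16.75 − 4.5·1.1875) × 0.5 = 5.703 in².
A_nt = (2 − 0.5·1.1875) × 0.5 = 0.7031 in².
0.6 F_u A_nv = 222.4 kips; 0.6 F_y A_gv = 251.2 kips → shear rupture governs the shear term.
R_n = 222.4 + 1.0 × 65 × 0.7031 = 268.1 kips.
Design strength φR_n = 0.75 × 268.1 = 201 kips.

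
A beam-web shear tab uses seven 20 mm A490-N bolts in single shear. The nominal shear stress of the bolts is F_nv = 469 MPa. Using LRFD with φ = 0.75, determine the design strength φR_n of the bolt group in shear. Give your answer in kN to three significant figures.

A_b = π × 20² / 4 = 314.2 mm².
R_n = F_nv · A_b · n · n_s = 469 × 314.2 × 7 × 1 / 1000 = 1031 kN.
Design strength φR_n = 0.75 × 1031 = 774 kN.

774 kN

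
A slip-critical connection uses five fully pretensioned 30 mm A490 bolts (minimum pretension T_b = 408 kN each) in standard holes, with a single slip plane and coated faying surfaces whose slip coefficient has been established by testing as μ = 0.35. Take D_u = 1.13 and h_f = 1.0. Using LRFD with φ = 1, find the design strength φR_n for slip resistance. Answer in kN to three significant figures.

R_n = μ · D_u · h_f · T_b · n_s · n_b = 0.35 × 1.13 × 1.0 × 408 × 1 × 5 = 806.8 kN.
Design strength φR_n = 1 × 806.8 = 807 kN.

807 kN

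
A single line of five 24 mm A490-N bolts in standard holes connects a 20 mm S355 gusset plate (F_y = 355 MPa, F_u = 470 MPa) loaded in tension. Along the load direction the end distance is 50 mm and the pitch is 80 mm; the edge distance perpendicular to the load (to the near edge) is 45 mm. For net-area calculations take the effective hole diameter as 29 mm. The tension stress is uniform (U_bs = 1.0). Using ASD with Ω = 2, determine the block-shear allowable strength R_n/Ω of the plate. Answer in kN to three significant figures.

Shear plane L_v = 50 + 4·80 = 370 mm; A_gv = 370 × 20 = 7400 mm².
A_nv = (370 − 4.5·29) × 20 = 4790 mm².
A_nt = (45 − 0.5·29) × 20 = 610 mm².
0.6 F_u A_nv = 1351 kN; 0.6 F_y A_gv = 1576 kN → shear rupture governs the shear term.
R_n = 1351 + 1.0 × 470 × 610 / 1000 = 1637 kN.
Allowable strength R_n/Ω = 1637 / 2 = 819 kN.

819 kN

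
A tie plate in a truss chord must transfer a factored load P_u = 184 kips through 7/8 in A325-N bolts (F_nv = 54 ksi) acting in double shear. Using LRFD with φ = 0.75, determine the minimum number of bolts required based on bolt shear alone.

4 bolts

A_b = π·0.875²/4 = 0.6013 in².
Per-bolt design strength φR_n = 0.75 × 54 × 0.6013 × 2 = 48.71 kips.
n ≥ 184 / 48.71 = 3.778 → use 4 bolts.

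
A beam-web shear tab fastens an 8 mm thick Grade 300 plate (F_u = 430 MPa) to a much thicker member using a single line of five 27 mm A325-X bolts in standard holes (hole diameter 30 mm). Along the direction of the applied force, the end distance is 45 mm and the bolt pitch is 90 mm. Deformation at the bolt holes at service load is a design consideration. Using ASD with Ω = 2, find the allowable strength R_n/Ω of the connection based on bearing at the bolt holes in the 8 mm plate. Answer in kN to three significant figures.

508 kN

Per bolt r_n = 1.2 l_c t F_u ≤ 2.4 d t F_u; upper limit = 2.4 × 27 × 8 × 430 / 1000 = 222.9 kN.
Edge bolt: l_c = 45 − 30/2 = 30 mm → 1.2 × 30 × 8 × 430 / 1000 = 123.8 → r_n = 123.8 kN.
Interior bolts: l_c = 90 − 30 = 60 mm → 1.2 × 60 × 8 × 430 / 1000 = 247.7 → r_n = 222.9 kN.
R_n = 1 × 123.8 + 4 × 222.9 = 1015 kN.
Allowable strength R_n/Ω = 1015 / 2 = 508 kN.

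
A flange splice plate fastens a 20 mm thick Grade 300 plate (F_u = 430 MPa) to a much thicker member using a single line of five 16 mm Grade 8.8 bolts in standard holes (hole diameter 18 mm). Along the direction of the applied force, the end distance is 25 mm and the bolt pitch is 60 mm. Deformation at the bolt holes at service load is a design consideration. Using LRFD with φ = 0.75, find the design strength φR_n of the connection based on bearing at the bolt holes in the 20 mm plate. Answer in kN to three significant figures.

Per bolt r_n = 1.2 l_c t F_u ≤ 2.4 d t F_u; upper limit = 2.4 × 16 × 20 × 430 / 1000 = 330.2 kN.
Edge bolt: l_c = 25 − 18/2 = 16 mm → 1.2 × 16 × 20 × 430 / 1000 = 165.1 → r_n = 165.1 kN.
Interior bolts: l_c = 60 − 18 = 42 mm → 1.2 × 42 × 20 × 430 / 1000 = 433.4 → r_n = 330.2 kN.
R_n = 1 × 165.1 + 4 × 330.2 = 1486 kN.
Design strength φR_n = 0.75 × 1486 = 1110 kN.

1110 kN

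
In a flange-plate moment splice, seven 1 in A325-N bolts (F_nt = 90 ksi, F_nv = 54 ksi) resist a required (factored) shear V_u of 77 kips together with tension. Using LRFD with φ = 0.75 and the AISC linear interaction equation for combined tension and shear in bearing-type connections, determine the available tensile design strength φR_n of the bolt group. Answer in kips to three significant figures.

354 kips

A_b = π·1²/4 = 0.7854 in²; f_rv = 77 / (7 × 0.7854) = 14.01 ksi.
F'_nt = 1.3 F_nt − (F_nt / φF_nv) f_rv = 1.3·90 − (90/(0.75·54))·14.01 = 85.88 ksi, capped at F_nt → F'_nt = 85.88 ksi.
R_n = F'_nt · A_b · n = 85.88 × 0.7854 × 7 = 472.1 kips.
Design strength φR_n = 0.75 × 472.1 = 354 kips.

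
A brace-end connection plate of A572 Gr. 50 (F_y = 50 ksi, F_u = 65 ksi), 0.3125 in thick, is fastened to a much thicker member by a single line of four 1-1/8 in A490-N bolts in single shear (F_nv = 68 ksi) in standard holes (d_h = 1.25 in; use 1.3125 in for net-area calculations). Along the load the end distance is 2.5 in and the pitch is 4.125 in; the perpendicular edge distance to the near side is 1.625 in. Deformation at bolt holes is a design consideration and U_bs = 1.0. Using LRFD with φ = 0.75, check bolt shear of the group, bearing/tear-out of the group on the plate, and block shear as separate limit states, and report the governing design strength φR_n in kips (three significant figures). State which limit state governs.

Bolt shear: A_b = π·1.125²/4 = 0.994 in²; R_n = 68 × 0.994 × 4 × 1 = 270.4 kips → 0.75 × 270.4 = 203 kips.
Bearing: edge l_c = 1.875, r_n = 45.7 kips; interior l_c = 2.875, r_n = 54.84 kips; R_n = 45.7 + 3·54.84 = 210.2 kips → 158 kips.
Block shear: A_gv = 4.648, A_nv = 3.213, A_nt = 0.3027 in²; R_n = min(0.6F_uA_nv, 0.6F_yA_gv) + U_bs·F_u·A_nt = 145 kips → 109 kips.
Block shear governs: 109 kips.

109 kips (block shear governs)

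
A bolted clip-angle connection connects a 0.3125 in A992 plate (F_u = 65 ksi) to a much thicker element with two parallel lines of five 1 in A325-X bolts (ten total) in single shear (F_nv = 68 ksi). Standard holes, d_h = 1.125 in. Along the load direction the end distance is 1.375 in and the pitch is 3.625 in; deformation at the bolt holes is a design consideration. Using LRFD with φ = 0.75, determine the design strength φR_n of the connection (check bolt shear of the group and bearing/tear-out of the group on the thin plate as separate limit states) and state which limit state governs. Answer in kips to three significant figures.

Bolt shear: A_b = π·1²/4 = 0.7854 in²; R_n = 68 × 0.7854 × 10 × 1 = 534.1 kips → 0.75 × 534.1 = 401 kips.
Bearing (1.2 l_c t F_u ≤ 2.4 d t F_u): upper limit = 2.4·1·0.3125·65 = 48.75 kips.
  Edge l_c = 1.375 − 1.125/2 = 0.8125 → r_n = 19.8 kips; interior l_c = 3.625 − 1.125 = 2.5 → r_n = 48.75 kips.
  R_n,bearing = 2·19.8 + 8·48.75 = 429.6 kips → 0.75 × 429.6 = 322 kips.
Bearing governs: 322 kips.

322 kips (bearing governs)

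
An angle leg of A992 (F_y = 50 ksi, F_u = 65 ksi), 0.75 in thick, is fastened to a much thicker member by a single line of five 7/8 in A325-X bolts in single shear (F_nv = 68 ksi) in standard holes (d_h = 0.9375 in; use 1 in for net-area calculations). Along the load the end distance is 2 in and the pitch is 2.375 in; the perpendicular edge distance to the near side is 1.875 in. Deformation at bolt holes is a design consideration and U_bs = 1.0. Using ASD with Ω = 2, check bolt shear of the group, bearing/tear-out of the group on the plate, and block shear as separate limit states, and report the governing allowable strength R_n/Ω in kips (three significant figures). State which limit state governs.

102 kips (bolt shear governs)

Bolt shear: A_b = π·0.875²/4 = 0.6013 in²; R_n = 68 × 0.6013 × 5 × 1 = 204.4 kips → 204.4 / 2 = 102 kips.
Bearing: edge l_c = 1.531, r_n = 89.58 kips; interior l_c = 1.438, r_n = 84.09 kips; R_n = 89.58 + 4·84.09 = 426 kips → 213 kips.
Block shear: A_gv = 8.625, A_nv = 5.25, A_nt = 1.031 in²; R_n = min(0.6F_uA_nv, 0.6F_yA_gv) + U_bs·F_u·A_nt = 271.8 kips → 136 kips.
Bolt shear governs: 102 kips.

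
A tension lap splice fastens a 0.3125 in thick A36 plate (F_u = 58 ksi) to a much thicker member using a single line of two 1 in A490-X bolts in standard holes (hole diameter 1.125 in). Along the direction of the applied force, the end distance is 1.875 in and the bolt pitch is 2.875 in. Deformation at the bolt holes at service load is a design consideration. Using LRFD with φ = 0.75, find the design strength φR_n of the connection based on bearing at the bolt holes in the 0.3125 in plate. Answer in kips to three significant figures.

Per bolt r_n = 1.2 l_c t F_u ≤ 2.4 d t F_u; upper limit = 2.4 × 1 × 0.3125 × 58 = 43.5 kips.
Edge bolt: l_c = 1.875 − 1.125/2 = 1.312 in → 1.2 × 1.312 × 0.3125 × 58 = 28.55 → r_n = 28.55 kips.
Interior bolts: l_c = 2.875 − 1.125 = 1.75 in → 1.2 × 1.75 × 0.3125 × 58 = 38.06 → r_n = 38.06 kips.
R_n = 1 × 28.55 + 1 × 38.06 = 66.61 kips.
Design strength φR_n = 0.75 × 66.61 = 50 kips.

50 kips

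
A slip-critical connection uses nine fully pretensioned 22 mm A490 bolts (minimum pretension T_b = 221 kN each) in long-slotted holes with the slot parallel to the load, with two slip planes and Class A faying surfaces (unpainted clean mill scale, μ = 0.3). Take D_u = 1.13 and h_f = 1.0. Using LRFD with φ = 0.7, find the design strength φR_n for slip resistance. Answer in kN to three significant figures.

R_n = μ · D_u · h_f · T_b · n_s · n_b = 0.3 × 1.13 × 1.0 × 221 × 2 × 9 = 1349 kN.
Design strength φR_n = 0.7 × 1349 = 944 kN.

944 kN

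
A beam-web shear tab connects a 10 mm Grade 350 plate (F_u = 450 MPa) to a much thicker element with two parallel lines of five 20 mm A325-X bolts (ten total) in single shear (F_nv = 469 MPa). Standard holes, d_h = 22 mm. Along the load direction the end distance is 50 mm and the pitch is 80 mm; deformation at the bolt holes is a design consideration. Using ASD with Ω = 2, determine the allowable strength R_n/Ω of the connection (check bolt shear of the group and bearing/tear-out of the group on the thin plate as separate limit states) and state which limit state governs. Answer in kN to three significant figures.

737 kN (bolt shear governs)

Bolt shear: A_b = π·20²/4 = 314.2 mm²; R_n = 469 × 314.2 × 10 × 1 / 1000 = 1473 kN → 1473 / 2 = 737 kN.
Bearing (1.2 l_c t F_u ≤ 2.4 d t F_u): upper limit = 2.4·20·10·450 / 1000 = 216 kN.
  Edge l_c = 50 − 22/2 = 39 → r_n = 210.6 kN; interior l_c = 80 − 22 = 58 → r_n = 216 kN.
  R_n,bearing = 2·210.6 + 8·216 = 2149 kN → 2149 / 2 = 1070 kN.
Bolt shear governs: 737 kN.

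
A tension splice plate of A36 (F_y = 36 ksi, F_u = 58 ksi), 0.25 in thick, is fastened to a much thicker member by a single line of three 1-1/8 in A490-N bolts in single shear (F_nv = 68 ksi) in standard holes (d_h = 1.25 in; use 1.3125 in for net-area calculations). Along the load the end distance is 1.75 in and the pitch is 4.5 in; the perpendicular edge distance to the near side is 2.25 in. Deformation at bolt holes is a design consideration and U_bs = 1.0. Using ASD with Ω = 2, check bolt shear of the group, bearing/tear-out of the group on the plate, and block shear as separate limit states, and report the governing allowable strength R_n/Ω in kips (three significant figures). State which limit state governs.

Bolt shear: A_b = π·1.125²/4 = 0.994 in²; R_n = 68 × 0.994 × 3 × 1 = 202.8 kips → 202.8 / 2 = 101 kips.
Bearing: edge l_c = 1.125, r_n = 19.57 kips; interior l_c = 3.25, r_n = 39.15 kips; R_n = 19.57 + 2·39.15 = 97.88 kips → 48.9 kips.
Block shear: A_gv = 2.688, A_nv = 1.867, A_nt = 0.3984 in²; R_n = min(0.6F_uA_nv, 0.6F_yA_gv) + U_bs·F_u·A_nt = 81.16 kips → 40.6 kips.
Block shear governs: 40.6 kips.

40.6 kips (block shear governs)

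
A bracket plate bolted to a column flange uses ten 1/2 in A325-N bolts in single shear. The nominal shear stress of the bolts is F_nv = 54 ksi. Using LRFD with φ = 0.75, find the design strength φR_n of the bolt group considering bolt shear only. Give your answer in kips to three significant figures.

A_b = π × 0.5² / 4 = 0.1963 in².
R_n = F_nv · A_b · n · n_s = 54 × 0.1963 × 10 × 1 = 106 kips.
Design strength φR_n = 0.75 × 106 = 79.5 kips.

79.5 kips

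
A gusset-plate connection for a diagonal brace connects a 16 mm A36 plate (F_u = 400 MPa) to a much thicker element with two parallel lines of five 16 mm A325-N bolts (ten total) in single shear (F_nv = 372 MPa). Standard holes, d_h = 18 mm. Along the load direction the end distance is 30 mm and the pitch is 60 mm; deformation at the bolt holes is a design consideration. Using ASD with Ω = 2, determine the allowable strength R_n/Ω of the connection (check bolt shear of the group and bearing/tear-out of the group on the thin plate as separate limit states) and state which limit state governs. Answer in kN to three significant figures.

Bolt shear: A_b = π·16²/4 = 201.1 mm²; R_n = 372 × 201.1 × 10 × 1 / 1000 = 748 kN → 748 / 2 = 374 kN.
Bearing (1.2 l_c t F_u ≤ 2.4 d t F_u): upper limit = 2.4·16·16·400 / 1000 = 245.8 kN.
  Edge l_c = 30 − 18/2 = 21 → r_n = 161.3 kN; interior l_c = 60 − 18 = 42 → r_n = 245.8 kN.
  R_n,bearing = 2·161.3 + 8·245.8 = 2289 kN → 2289 / 2 = 1140 kN.
Bolt shear governs: 374 kN.

374 kN (bolt shear governs)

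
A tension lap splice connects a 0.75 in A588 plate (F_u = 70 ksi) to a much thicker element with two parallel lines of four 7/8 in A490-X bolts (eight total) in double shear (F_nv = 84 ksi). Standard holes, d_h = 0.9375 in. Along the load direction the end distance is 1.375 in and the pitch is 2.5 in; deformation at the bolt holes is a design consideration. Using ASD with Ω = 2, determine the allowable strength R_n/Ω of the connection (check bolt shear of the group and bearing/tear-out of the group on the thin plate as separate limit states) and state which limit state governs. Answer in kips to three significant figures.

Bolt shear: A_b = π·0.875²/4 = 0.6013 in²; R_n = 84 × 0.6013 × 8 × 2 = 808.2 kips → 808.2 / 2 = 404 kips.
Bearing (1.2 l_c t F_u ≤ 2.4 d t F_u): upper limit = 2.4·0.875·0.75·70 = 110.3 kips.
  Edge l_c = 1.375 − 0.9375/2 = 0.9062 → r_n = 57.09 kips; interior l_c = 2.5 − 0.9375 = 1.562 → r_n = 98.44 kips.
  R_n,bearing = 2·57.09 + 6·98.44 = 704.8 kips → 704.8 / 2 = 352 kips.
Bearing governs: 352 kips.

352 kips (bearing governs)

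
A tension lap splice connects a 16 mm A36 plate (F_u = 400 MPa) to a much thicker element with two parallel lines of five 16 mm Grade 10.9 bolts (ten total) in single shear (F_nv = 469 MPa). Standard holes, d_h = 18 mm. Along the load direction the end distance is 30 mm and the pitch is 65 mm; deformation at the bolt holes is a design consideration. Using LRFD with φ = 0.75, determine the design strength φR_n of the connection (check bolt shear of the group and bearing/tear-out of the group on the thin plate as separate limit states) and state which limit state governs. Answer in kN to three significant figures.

707 kN (bolt shear governs)

Bolt shear: A_b = π·16²/4 = 201.1 mm²; R_n = 469 × 201.1 × 10 × 1 / 1000 = 943 kN → 0.75 × 943 = 707 kN.
Bearing (1.2 l_c t F_u ≤ 2.4 d t F_u): upper limit = 2.4·16·16·400 / 1000 = 245.8 kN.
  Edge l_c = 30 − 18/2 = 21 → r_n = 161.3 kN; interior l_c = 65 − 18 = 47 → r_n = 245.8 kN.
  R_n,bearing = 2·161.3 + 8·245.8 = 2289 kN → 0.75 × 2289 = 1720 kN.
Bolt shear governs: 707 kN.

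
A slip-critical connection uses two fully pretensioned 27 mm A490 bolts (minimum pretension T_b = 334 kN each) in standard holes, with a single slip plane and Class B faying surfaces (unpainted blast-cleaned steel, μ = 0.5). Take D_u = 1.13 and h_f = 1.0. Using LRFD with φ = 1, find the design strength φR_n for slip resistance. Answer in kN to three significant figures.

R_n = μ · D_u · h_f · T_b · n_s · n_b = 0.5 × 1.13 × 1.0 × 334 × 1 × 2 = 377.4 kN.
Design strength φR_n = 1 × 377.4 = 377 kN.

377 kN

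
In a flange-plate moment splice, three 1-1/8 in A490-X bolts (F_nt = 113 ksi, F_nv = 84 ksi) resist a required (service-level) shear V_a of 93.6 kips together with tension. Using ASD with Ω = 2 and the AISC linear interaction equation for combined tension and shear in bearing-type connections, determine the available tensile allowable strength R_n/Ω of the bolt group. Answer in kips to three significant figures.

A_b = π·1.125²/4 = 0.994 in²; f_rv = 93.6 / (3 × 0.994) = 31.39 ksi.
F'_nt = 1.3 F_nt − (Ω F_nt / F_nv) f_rv = 1.3·113 − (2·113/84)·31.39 = 62.45 ksi, capped at F_nt → F'_nt = 62.45 ksi.
R_n = F'_nt · A_b · n = 62.45 × 0.994 × 3 = 186.2 kips.
Allowable strength R_n/Ω = 186.2 / 2 = 93.1 kips.

93.1 kips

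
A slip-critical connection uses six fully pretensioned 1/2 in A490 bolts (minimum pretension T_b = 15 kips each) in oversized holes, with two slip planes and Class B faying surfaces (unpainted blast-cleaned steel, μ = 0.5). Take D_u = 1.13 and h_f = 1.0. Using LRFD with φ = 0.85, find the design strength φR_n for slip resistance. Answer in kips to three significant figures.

86.4 kips

R_n = μ · D_u · h_f · T_b · n_s · n_b = 0.5 × 1.13 × 1.0 × 15 × 2 × 6 = 101.7 kips.
Design strength φR_n = 0.85 × 101.7 = 86.4 kips.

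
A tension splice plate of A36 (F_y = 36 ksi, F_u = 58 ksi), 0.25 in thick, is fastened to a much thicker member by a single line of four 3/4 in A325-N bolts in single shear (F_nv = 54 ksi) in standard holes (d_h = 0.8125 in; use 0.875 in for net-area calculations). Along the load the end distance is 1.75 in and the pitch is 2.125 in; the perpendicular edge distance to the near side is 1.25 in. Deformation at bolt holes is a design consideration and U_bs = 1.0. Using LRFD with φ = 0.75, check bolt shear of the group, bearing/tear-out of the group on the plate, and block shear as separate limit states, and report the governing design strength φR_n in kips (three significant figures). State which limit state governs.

Bolt shear: A_b = π·0.75²/4 = 0.4418 in²; R_n = 54 × 0.4418 × 4 × 1 = 95.43 kips → 0.75 × 95.43 = 71.6 kips.
Bearing: edge l_c = 1.344, r_n = 23.38 kips; interior l_c = 1.312, r_n = 22.84 kips; R_n = 23.38 + 3·22.84 = 91.89 kips → 68.9 kips.
Block shear: A_gv = 2.031, A_nv = 1.266, A_nt = 0.2031 in²; R_n = min(0.6F_uA_nv, 0.6F_yA_gv) + U_bs·F_u·A_nt = 55.66 kips → 41.7 kips.
Block shear governs: 41.7 kips.

41.7 kips (block shear governs)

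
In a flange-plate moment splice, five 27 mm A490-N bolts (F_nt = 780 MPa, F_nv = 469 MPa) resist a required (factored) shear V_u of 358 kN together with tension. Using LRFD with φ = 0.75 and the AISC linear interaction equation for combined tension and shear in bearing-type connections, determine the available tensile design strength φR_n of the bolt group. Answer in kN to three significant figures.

1580 kN

A_b = π·27²/4 = 572.6 mm²; f_rv = 358 × 1000 / (5 × 572.6) = 125.1 MPa.
F'_nt = 1.3 F_nt − (F_nt / φF_nv) f_rv = 1.3·780 − (780/(0.75·469))·125.1 = 736.7 MPa, capped at F_nt → F'_nt = 736.7 MPa.
R_n = F'_nt · A_b · n = 736.7 × 572.6 × 5 / 1000 = 2109 kN.
Design strength φR_n = 0.75 × 2109 = 1580 kN.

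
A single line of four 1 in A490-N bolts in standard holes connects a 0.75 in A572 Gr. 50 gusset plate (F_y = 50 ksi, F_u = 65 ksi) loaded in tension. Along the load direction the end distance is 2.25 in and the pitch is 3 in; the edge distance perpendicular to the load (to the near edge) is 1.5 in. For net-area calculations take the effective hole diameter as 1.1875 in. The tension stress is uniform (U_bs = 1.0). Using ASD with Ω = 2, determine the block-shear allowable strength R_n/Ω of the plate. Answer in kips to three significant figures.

126 kips

Shear plane L_v = 2.25 + 3·3 = 11.25 in; A_gv = 11.25 × 0.75 = 8.438 in².
A_nv = (11.25 − 3.5·1.1875) × 0.75 = 5.32 in².
A_nt = (1.5 − 0.5·1.1875) × 0.75 = 0.6797 in².
0.6 F_u A_nv = 207.5 kips; 0.6 F_y A_gv = 253.1 kips → shear rupture governs the shear term.
R_n = 207.5 + 1.0 × 65 × 0.6797 = 251.7 kips.
Allowable strength R_n/Ω = 251.7 / 2 = 126 kips.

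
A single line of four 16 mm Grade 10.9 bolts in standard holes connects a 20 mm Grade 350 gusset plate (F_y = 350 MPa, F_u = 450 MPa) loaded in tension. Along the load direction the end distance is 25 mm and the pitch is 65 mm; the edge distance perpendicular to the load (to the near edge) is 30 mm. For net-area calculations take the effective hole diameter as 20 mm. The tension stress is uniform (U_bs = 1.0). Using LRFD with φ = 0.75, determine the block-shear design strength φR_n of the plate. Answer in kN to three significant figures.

Shear plane L_v = 25 + 3·65 = 220 mm; A_gv = 220 × 20 = 4400 mm².
A_nv = (220 − 3.5·20) × 20 = 3000 mm².
A_nt = (30 − 0.5·20) × 20 = 400 mm².
0.6 F_u A_nv = 810 kN; 0.6 F_y A_gv = 924 kN → shear rupture governs the shear term.
R_n = 810 + 1.0 × 450 × 400 / 1000 = 990 kN.
Design strength φR_n = 0.75 × 990 = 742 kN.

742 kN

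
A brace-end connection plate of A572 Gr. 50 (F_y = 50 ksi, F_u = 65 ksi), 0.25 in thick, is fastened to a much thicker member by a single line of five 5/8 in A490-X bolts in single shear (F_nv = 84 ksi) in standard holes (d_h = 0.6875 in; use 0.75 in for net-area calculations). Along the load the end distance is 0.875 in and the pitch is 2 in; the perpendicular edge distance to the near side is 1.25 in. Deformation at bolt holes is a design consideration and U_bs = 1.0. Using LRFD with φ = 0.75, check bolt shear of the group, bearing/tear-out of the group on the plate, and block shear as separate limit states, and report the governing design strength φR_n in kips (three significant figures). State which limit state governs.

50.9 kips (block shear governs)

Bolt shear: A_b = π·0.625²/4 = 0.3068 in²; R_n = 84 × 0.3068 × 5 × 1 = 128.9 kips → 0.75 × 128.9 = 96.6 kips.
Bearing: edge l_c = 0.5312, r_n = 10.36 kips; interior l_c = 1.312, r_n = 24.38 kips; R_n = 10.36 + 4·24.38 = 107.9 kips → 80.9 kips.
Block shear: A_gv = 2.219, A_nv = 1.375, A_nt = 0.2188 in²; R_n = min(0.6F_uA_nv, 0.6F_yA_gv) + U_bs·F_u·A_nt = 67.84 kips → 50.9 kips.
Block shear governs: 50.9 kips.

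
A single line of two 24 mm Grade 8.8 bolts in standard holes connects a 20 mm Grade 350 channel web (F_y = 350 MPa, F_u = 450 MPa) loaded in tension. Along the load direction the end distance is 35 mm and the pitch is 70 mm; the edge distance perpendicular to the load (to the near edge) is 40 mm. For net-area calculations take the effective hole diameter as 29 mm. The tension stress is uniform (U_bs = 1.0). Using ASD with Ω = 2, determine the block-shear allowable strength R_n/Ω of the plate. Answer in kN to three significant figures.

281 kN

Shear plane L_v = 35 + 1·70 = 105 mm; A_gv = 105 × 20 = 2100 mm².
A_nv = (105 − 1.5·29) × 20 = 1230 mm².
A_nt = (40 − 0.5·29) × 20 = 510 mm².
0.6 F_u A_nv = 332.1 kN; 0.6 F_y A_gv = 441 kN → shear rupture governs the shear term.
R_n = 332.1 + 1.0 × 450 × 510 / 1000 = 561.6 kN.
Allowable strength R_n/Ω = 561.6 / 2 = 281 kN.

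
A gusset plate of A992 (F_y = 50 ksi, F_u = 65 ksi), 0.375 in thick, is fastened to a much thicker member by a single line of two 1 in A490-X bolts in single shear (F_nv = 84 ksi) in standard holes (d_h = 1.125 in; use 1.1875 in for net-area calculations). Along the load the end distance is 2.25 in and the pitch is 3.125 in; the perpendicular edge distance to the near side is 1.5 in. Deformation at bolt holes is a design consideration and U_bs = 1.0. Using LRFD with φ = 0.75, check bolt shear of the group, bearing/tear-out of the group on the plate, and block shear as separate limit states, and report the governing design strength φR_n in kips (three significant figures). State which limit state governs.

56 kips (block shear governs)

Bolt shear: A_b = π·1²/4 = 0.7854 in²; R_n = 84 × 0.7854 × 2 × 1 = 131.9 kips → 0.75 × 131.9 = 99 kips.
Bearing: edge l_c = 1.688, r_n = 49.36 kips; interior l_c = 2, r_n = 58.5 kips; R_n = 49.36 + 1·58.5 = 107.9 kips → 80.9 kips.
Block shear: A_gv = 2.016, A_nv = 1.348, A_nt = 0.3398 in²; R_n = min(0.6F_uA_nv, 0.6F_yA_gv) + U_bs·F_u·A_nt = 74.65 kips → 56 kips.
Block shear governs: 56 kips.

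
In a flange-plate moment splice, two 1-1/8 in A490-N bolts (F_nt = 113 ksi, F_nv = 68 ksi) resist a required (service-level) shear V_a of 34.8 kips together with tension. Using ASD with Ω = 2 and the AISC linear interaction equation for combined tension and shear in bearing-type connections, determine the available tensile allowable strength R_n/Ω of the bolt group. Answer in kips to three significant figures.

A_b = π·1.125²/4 = 0.994 in²; f_rv = 34.8 / (2 × 0.994) = 17.5 ksi.
F'_nt = 1.3 F_nt − (Ω F_nt / F_nv) f_rv = 1.3·113 − (2·113/68)·17.5 = 88.72 ksi, capped at F_nt → F'_nt = 88.72 ksi.
R_n = F'_nt · A_b · n = 88.72 × 0.994 × 2 = 176.4 kips.
Allowable strength R_n/Ω = 176.4 / 2 = 88.2 kips.

88.2 kips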